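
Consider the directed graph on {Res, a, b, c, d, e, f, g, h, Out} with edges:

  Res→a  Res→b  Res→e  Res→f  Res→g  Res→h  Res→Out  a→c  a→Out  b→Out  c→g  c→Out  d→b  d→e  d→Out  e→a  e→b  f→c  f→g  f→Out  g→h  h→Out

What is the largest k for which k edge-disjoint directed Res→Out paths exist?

6

Assign every edge capacity 1; by Menger, the answer equals the max flow.
Path Res→Out (+1); total 1.
Path Res→a→Out (+1); total 2.
Path Res→b→Out (+1); total 3.
Path Res→f→Out (+1); total 4.
Path Res→h→Out (+1); total 5.
Path Res→e→a→c→Out (+1); total 6.
No residual Res→Out path; max flow = 6.
Certifying cut of size 6: {Res→Out, Res→a, Res→b, Res→e, Res→f, h→Out}.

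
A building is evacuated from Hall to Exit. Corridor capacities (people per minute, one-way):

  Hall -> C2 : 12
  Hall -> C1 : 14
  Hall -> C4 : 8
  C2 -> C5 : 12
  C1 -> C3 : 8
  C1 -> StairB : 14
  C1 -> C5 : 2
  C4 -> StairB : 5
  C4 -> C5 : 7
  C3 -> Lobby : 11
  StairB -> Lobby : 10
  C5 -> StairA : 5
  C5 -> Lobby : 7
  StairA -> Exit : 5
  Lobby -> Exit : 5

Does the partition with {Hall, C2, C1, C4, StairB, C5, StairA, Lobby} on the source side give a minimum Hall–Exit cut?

Given cut capacity: 8 + 5 + 5 = 18.
Augment Hall→C2→C5→StairA→Exit: bottleneck 5, flow now 5.
Augment Hall→C2→C5→Lobby→Exit: bottleneck 5, flow now 10.
No augmenting path remains; maximum flow = 10.
In the residual graph, reachable from Hall: {Hall, C2, C1, C4, C3, StairB, C5, Lobby}.
Min-cut edges: C5→StairA (5), Lobby→Exit (5); capacity 5 + 5 = 10.
Cut capacity 18 exceeds the max flow 10, so it is not minimum.

No — its capacity is 18, but the minimum cut has capacity 10.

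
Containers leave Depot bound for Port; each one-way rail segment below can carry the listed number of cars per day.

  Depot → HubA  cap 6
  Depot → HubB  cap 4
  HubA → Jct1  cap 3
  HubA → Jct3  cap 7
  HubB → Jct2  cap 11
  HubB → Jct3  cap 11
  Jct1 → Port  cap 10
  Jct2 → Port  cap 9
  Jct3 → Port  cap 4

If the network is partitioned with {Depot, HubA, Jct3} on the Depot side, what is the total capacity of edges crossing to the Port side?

11

Edges leaving {Depot, HubA, Jct3}: Depot→HubB (4), HubA→Jct1 (3), Jct3→Port (4).
Cut capacity = 4 + 3 + 4 = 11.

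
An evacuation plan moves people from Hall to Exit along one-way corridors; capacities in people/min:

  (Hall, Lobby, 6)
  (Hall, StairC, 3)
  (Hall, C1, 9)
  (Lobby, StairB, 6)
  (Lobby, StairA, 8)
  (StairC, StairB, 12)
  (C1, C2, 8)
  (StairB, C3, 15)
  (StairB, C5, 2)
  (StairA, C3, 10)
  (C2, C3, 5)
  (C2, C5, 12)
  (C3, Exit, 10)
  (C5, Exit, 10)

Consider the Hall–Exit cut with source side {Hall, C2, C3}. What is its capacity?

40

Edges leaving {Hall, C2, C3}: Hall→Lobby (6), Hall→StairC (3), Hall→C1 (9), C2→C5 (12), C3→Exit (10).
Cut capacity = 6 + 3 + 9 + 12 + 10 = 40.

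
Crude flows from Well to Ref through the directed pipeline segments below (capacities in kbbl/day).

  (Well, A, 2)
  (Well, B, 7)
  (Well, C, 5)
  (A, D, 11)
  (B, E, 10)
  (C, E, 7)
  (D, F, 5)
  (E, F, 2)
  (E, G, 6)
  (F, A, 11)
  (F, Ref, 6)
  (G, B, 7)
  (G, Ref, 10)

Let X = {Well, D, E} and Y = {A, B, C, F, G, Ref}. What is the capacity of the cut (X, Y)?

27

Edges leaving {Well, D, E}: Well→A (2), Well→B (7), Well→C (5), D→F (5), E→F (2), E→G (6).
Cut capacity = 2 + 7 + 5 + 5 + 2 + 6 = 27.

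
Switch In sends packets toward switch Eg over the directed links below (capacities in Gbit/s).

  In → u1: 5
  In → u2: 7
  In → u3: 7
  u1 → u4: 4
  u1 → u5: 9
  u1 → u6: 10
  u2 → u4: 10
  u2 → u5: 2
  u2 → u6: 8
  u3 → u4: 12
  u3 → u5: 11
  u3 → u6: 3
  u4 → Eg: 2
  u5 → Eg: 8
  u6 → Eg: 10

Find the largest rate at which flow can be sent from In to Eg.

Augment In→u1→u4→Eg: bottleneck 2, flow now 2.
Augment In→u1→u5→Eg: bottleneck 3, flow now 5.
Augment In→u2→u5→Eg: bottleneck 2, flow now 7.
Augment In→u2→u6→Eg: bottleneck 5, flow now 12.
Augment In→u3→u5→Eg: bottleneck 3, flow now 15.
Augment In→u3→u6→Eg: bottleneck 3, flow now 18.
Augment In→u3→u4→u1→u6→Eg: bottleneck 1, flow now 19. (uses reverse residual edge)
No augmenting path remains; maximum flow = 19.
In the residual graph, reachable from In: {In}.
Min-cut edges: In→u1 (5), In→u2 (7), In→u3 (7); capacity 5 + 7 + 7 = 19.
This cut is saturated, so no flow can exceed 19.

19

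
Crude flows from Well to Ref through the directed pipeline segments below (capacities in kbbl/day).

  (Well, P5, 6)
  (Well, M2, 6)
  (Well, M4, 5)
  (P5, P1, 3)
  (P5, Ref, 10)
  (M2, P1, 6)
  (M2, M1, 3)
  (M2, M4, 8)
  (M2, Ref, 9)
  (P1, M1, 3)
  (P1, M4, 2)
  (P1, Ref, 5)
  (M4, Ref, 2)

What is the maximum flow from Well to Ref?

14

Augment Well→P5→Ref: bottleneck 6, flow now 6.
Augment Well→M2→Ref: bottleneck 6, flow now 12.
Augment Well→M4→Ref: bottleneck 2, flow now 14.
No augmenting path remains; maximum flow = 14.
In the residual graph, reachable from Well: {Well, M4}.
Min-cut edges: Well→P5 (6), Well→M2 (6), M4→Ref (2); capacity 6 + 6 + 2 = 14.
This cut is saturated, so no flow can exceed 14.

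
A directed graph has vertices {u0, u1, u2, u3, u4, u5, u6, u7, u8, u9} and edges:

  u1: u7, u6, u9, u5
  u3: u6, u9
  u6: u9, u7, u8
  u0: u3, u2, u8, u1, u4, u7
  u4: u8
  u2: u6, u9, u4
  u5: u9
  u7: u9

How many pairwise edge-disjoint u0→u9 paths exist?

4

Assign every edge capacity 1; by Menger, the answer equals the max flow.
Path u0→u1→u9 (+1); total 1.
Path u0→u2→u9 (+1); total 2.
Path u0→u3→u9 (+1); total 3.
Path u0→u7→u9 (+1); total 4.
No residual u0→u9 path; max flow = 4.
Certifying cut of size 4: {u0→u1, u0→u2, u0→u3, u0→u7}.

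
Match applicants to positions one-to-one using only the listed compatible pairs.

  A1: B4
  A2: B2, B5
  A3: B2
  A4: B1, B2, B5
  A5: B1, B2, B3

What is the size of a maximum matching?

Unit-capacity flow: source→left, listed edges, right→sink; max matching = max flow.
Augmenting path A1→B4 (+1); matched 1.
Augmenting path A2→B2 (+1); matched 2.
Augmenting path A4→B1 (+1); matched 3.
Augmenting path A5→B3 (+1); matched 4.
Augmenting path A3→B2→A2→B5 (+1); matched 5.
No augmenting path remains; maximum matching = 5.
König certificate: {A1, A2, A3, A4, A5} is a vertex cover of size 5 (every listed pair touches it), so no matching can be larger.

5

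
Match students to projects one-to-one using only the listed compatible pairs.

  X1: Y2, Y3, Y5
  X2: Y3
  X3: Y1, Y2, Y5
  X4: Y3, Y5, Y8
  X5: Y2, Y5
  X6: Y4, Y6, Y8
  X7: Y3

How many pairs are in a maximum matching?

6

Unit-capacity flow: source→left, listed edges, right→sink; max matching = max flow.
Augmenting path X1→Y2 (+1); matched 1.
Augmenting path X2→Y3 (+1); matched 2.
Augmenting path X3→Y1 (+1); matched 3.
Augmenting path X4→Y5 (+1); matched 4.
Augmenting path X6→Y4 (+1); matched 5.
Augmenting path X5→Y5→X4→Y8 (+1); matched 6.
No augmenting path remains; maximum matching = 6.
König certificate: {X1, X3, X4, X5, X6, Y3} is a vertex cover of size 6 (every listed pair touches it), so no matching can be larger.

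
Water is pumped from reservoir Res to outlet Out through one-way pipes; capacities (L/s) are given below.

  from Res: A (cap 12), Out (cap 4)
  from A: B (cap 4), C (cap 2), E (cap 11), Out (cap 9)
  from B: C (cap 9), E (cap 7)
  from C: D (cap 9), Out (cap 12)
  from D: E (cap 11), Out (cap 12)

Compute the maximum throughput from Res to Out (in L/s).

16

Augment Res→Out: bottleneck 4, flow now 4.
Augment Res→A→Out: bottleneck 9, flow now 13.
Augment Res→A→C→Out: bottleneck 2, flow now 15.
Augment Res→A→B→C→Out: bottleneck 1, flow now 16.
No augmenting path remains; maximum flow = 16.
In the residual graph, reachable from Res: {Res}.
Min-cut edges: Res→A (12), Res→Out (4); capacity 12 + 4 = 16.
This cut is saturated, so no flow can exceed 16.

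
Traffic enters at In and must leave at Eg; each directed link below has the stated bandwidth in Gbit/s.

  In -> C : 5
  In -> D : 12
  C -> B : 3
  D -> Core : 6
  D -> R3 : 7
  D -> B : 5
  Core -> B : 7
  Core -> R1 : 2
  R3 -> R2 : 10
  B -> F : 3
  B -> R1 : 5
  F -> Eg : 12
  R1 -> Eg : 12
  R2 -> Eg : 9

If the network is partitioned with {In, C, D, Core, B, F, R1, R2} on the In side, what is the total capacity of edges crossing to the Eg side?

Edges leaving {In, C, D, Core, B, F, R1, R2}: D→R3 (7), F→Eg (12), R1→Eg (12), R2→Eg (9).
Cut capacity = 7 + 12 + 12 + 9 = 40.

40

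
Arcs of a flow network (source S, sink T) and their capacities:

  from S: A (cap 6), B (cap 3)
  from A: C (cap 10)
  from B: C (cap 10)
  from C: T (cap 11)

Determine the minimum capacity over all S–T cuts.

9

Augment S→A→C→T: bottleneck 6, flow now 6.
Augment S→B→C→T: bottleneck 3, flow now 9.
No augmenting path remains; maximum flow = 9.
By max-flow min-cut, the minimum cut capacity equals the max flow.
In the residual graph, reachable from S: {S}.
Min-cut edges: S→A (6), S→B (3); capacity 6 + 3 = 9.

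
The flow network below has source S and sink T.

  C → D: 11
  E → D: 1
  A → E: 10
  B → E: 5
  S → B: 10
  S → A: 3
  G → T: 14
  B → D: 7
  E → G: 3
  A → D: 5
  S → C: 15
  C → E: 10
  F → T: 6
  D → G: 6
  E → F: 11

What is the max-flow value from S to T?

Augment S→A→D→G→T: bottleneck 3, flow now 3.
Augment S→B→D→G→T: bottleneck 3, flow now 6.
Augment S→B→E→F→T: bottleneck 5, flow now 11.
Augment S→C→E→F→T: bottleneck 1, flow now 12.
Augment S→C→E→G→T: bottleneck 3, flow now 15.
No augmenting path remains; maximum flow = 15.
In the residual graph, reachable from S: {S, A, B, C, D, E, F}.
Min-cut edges: D→G (6), E→G (3), F→T (6); capacity 6 + 3 + 6 = 15.
This cut is saturated, so no flow can exceed 15.

15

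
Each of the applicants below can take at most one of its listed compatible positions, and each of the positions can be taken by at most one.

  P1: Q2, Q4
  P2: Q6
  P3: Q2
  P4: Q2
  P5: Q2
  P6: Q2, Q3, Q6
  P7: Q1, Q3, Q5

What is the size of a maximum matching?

Unit-capacity flow: source→left, listed edges, right→sink; max matching = max flow.
Augmenting path P1→Q2 (+1); matched 1.
Augmenting path P2→Q6 (+1); matched 2.
Augmenting path P6→Q3 (+1); matched 3.
Augmenting path P7→Q1 (+1); matched 4.
Augmenting path P3→Q2→P1→Q4 (+1); matched 5.
No augmenting path remains; maximum matching = 5.
König certificate: {P1, P2, P6, P7, Q2} is a vertex cover of size 5 (every listed pair touches it), so no matching can be larger.

5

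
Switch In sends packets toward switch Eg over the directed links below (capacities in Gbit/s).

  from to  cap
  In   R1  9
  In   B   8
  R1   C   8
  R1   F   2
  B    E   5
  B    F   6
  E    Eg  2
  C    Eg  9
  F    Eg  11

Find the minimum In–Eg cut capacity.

17

Augment In→R1→C→Eg: bottleneck 8, flow now 8.
Augment In→R1→F→Eg: bottleneck 1, flow now 9.
Augment In→B→E→Eg: bottleneck 2, flow now 11.
Augment In→B→F→Eg: bottleneck 6, flow now 17.
No augmenting path remains; maximum flow = 17.
By max-flow min-cut, the minimum cut capacity equals the max flow.
In the residual graph, reachable from In: {In}.
Min-cut edges: In→R1 (9), In→B (8); capacity 9 + 8 = 17.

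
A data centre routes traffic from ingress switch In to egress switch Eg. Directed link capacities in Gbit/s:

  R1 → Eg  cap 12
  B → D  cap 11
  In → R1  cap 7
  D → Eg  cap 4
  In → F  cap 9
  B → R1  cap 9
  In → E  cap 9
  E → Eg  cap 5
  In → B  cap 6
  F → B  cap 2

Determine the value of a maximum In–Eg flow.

20

Augment In→R1→Eg: bottleneck 7, flow now 7.
Augment In→E→Eg: bottleneck 5, flow now 12.
Augment In→B→R1→Eg: bottleneck 5, flow now 17.
Augment In→B→D→Eg: bottleneck 1, flow now 18.
Augment In→F→B→D→Eg: bottleneck 2, flow now 20.
No augmenting path remains; maximum flow = 20.
In the residual graph, reachable from In: {In, F, E}.
Min-cut edges: In→B (6), In→R1 (7), F→B (2), E→Eg (5); capacity 6 + 7 + 2 + 5 = 20.
This cut is saturated, so no flow can exceed 20.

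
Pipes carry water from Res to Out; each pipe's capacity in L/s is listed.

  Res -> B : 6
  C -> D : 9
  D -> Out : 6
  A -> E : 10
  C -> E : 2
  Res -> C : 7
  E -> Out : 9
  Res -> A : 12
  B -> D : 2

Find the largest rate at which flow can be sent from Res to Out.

15

Augment Res→A→E→Out: bottleneck 9, flow now 9.
Augment Res→B→D→Out: bottleneck 2, flow now 11.
Augment Res→C→D→Out: bottleneck 4, flow now 15.
No augmenting path remains; maximum flow = 15.
In the residual graph, reachable from Res: {Res, A, B, C, D, E}.
Min-cut edges: D→Out (6), E→Out (9); capacity 6 + 9 = 15.
This cut is saturated, so no flow can exceed 15.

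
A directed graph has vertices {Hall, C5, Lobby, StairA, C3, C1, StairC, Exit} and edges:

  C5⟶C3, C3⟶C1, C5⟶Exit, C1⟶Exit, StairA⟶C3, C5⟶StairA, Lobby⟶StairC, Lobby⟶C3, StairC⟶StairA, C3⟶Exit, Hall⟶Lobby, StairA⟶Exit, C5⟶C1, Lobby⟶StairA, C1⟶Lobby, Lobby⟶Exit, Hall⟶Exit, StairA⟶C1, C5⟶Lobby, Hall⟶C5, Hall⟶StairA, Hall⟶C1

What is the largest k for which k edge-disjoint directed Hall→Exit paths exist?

5

Assign every edge capacity 1; by Menger, the answer equals the max flow.
Path Hall→Exit (+1); total 1.
Path Hall→C5→Exit (+1); total 2.
Path Hall→Lobby→Exit (+1); total 3.
Path Hall→StairA→Exit (+1); total 4.
Path Hall→C1→Exit (+1); total 5.
No residual Hall→Exit path; max flow = 5.
Certifying cut of size 5: {Hall→C1, Hall→C5, Hall→Exit, Hall→Lobby, Hall→StairA}.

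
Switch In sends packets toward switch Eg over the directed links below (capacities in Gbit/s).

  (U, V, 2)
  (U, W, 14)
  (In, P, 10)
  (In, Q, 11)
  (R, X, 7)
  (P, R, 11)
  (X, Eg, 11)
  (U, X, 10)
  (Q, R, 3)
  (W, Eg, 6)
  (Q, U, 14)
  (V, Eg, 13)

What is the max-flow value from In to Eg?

Augment In→P→R→X→Eg: bottleneck 7, flow now 7.
Augment In→Q→U→V→Eg: bottleneck 2, flow now 9.
Augment In→Q→U→W→Eg: bottleneck 6, flow now 15.
Augment In→Q→U→X→Eg: bottleneck 3, flow now 18.
No augmenting path remains; maximum flow = 18.
In the residual graph, reachable from In: {In, P, R}.
Min-cut edges: In→Q (11), R→X (7); capacity 11 + 7 = 18.
This cut is saturated, so no flow can exceed 18.

18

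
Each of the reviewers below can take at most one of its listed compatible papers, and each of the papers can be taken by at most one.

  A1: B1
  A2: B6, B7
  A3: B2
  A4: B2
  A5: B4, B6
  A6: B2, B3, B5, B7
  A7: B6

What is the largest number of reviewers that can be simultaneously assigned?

6

Unit-capacity flow: source→left, listed edges, right→sink; max matching = max flow.
Augmenting path A1→B1 (+1); matched 1.
Augmenting path A2→B6 (+1); matched 2.
Augmenting path A3→B2 (+1); matched 3.
Augmenting path A5→B4 (+1); matched 4.
Augmenting path A6→B3 (+1); matched 5.
Augmenting path A7→B6→A2→B7 (+1); matched 6.
No augmenting path remains; maximum matching = 6.
König certificate: {A1, A2, A5, A6, A7, B2} is a vertex cover of size 6 (every listed pair touches it), so no matching can be larger.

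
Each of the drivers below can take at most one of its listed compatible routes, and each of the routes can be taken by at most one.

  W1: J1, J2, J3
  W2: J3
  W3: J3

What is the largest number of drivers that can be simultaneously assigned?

2

Unit-capacity flow: source→left, listed edges, right→sink; max matching = max flow.
Augmenting path W1→J1 (+1); matched 1.
Augmenting path W2→J3 (+1); matched 2.
No augmenting path remains; maximum matching = 2.
König certificate: {W1, J3} is a vertex cover of size 2 (every listed pair touches it), so no matching can be larger.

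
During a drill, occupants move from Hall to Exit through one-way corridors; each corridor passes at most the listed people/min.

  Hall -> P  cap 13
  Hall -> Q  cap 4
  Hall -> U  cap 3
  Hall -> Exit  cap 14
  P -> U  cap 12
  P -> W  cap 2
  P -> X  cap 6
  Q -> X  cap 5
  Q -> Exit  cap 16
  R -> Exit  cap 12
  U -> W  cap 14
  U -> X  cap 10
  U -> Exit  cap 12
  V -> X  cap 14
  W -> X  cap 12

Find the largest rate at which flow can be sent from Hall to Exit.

Augment Hall→Exit: bottleneck 14, flow now 14.
Augment Hall→Q→Exit: bottleneck 4, flow now 18.
Augment Hall→U→Exit: bottleneck 3, flow now 21.
Augment Hall→P→U→Exit: bottleneck 9, flow now 30.
No augmenting path remains; maximum flow = 30.
In the residual graph, reachable from Hall: {Hall, P, U, W, X}.
Min-cut edges: Hall→Q (4), Hall→Exit (14), U→Exit (12); capacity 4 + 14 + 12 = 30.
This cut is saturated, so no flow can exceed 30.

30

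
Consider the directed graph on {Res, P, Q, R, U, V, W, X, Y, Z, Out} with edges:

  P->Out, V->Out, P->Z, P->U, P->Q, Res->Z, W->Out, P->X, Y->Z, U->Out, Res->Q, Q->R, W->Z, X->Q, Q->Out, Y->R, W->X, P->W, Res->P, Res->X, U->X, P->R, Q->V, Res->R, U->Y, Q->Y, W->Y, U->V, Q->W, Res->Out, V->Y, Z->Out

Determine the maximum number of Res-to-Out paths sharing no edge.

Assign every edge capacity 1; by Menger, the answer equals the max flow.
Path Res→Out (+1); total 1.
Path Res→P→Out (+1); total 2.
Path Res→Q→Out (+1); total 3.
Path Res→Z→Out (+1); total 4.
Path Res→X→Q→V→Out (+1); total 5.
No residual Res→Out path; max flow = 5.
Certifying cut of size 5: {Res→Out, Res→P, Res→Q, Res→X, Res→Z}.

5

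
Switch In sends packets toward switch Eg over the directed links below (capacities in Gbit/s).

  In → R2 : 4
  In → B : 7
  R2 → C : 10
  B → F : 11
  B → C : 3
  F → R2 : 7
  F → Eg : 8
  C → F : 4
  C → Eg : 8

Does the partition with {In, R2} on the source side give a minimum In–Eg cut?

Given cut capacity: 7 + 10 = 17.
Augment In→R2→C→Eg: bottleneck 4, flow now 4.
Augment In→B→F→Eg: bottleneck 7, flow now 11.
No augmenting path remains; maximum flow = 11.
In the residual graph, reachable from In: {In}.
Min-cut edges: In→R2 (4), In→B (7); capacity 4 + 7 = 11.
Cut capacity 17 exceeds the max flow 11, so it is not minimum.

No — its capacity is 17, but the minimum cut has capacity 11.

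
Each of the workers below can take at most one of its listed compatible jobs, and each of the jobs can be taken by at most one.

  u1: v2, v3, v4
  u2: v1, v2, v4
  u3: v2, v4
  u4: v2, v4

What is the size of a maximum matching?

Unit-capacity flow: source→left, listed edges, right→sink; max matching = max flow.
Augmenting path u1→v2 (+1); matched 1.
Augmenting path u2→v1 (+1); matched 2.
Augmenting path u3→v4 (+1); matched 3.
Augmenting path u4→v2→u1→v3 (+1); matched 4.
No augmenting path remains; maximum matching = 4.
König certificate: {u1, u2, u3, u4} is a vertex cover of size 4 (every listed pair touches it), so no matching can be larger.

4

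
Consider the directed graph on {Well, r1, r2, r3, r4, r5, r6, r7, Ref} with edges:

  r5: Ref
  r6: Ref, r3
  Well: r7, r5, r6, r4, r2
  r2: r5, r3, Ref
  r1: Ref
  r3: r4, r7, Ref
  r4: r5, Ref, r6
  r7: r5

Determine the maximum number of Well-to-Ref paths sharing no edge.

4

Assign every edge capacity 1; by Menger, the answer equals the max flow.
Path Well→r2→Ref (+1); total 1.
Path Well→r4→Ref (+1); total 2.
Path Well→r5→Ref (+1); total 3.
Path Well→r6→Ref (+1); total 4.
No residual Well→Ref path; max flow = 4.
Certifying cut of size 4: {Well→r2, Well→r4, Well→r6, r5→Ref}.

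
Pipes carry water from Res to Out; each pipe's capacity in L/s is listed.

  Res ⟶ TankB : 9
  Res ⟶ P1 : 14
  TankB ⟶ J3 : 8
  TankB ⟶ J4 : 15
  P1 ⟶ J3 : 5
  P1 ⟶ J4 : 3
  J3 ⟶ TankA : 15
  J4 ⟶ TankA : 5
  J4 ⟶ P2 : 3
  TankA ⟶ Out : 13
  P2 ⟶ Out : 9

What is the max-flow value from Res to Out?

16

Augment Res→TankB→J3→TankA→Out: bottleneck 8, flow now 8.
Augment Res→TankB→J4→TankA→Out: bottleneck 1, flow now 9.
Augment Res→P1→J3→TankA→Out: bottleneck 4, flow now 13.
Augment Res→P1→J4→P2→Out: bottleneck 3, flow now 16.
No augmenting path remains; maximum flow = 16.
In the residual graph, reachable from Res: {Res, TankB, P1, J3, J4, TankA}.
Min-cut edges: J4→P2 (3), TankA→Out (13); capacity 3 + 13 = 16.
This cut is saturated, so no flow can exceed 16.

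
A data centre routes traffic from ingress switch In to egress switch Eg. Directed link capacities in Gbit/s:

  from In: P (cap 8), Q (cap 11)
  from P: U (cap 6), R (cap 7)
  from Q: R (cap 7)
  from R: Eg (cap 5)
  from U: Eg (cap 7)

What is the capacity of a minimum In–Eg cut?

Augment In→P→R→Eg: bottleneck 5, flow now 5.
Augment In→P→U→Eg: bottleneck 3, flow now 8.
Augment In→Q→R→P→U→Eg: bottleneck 3, flow now 11. (uses reverse residual edge)
No augmenting path remains; maximum flow = 11.
By max-flow min-cut, the minimum cut capacity equals the max flow.
In the residual graph, reachable from In: {In, P, Q, R}.
Min-cut edges: P→U (6), R→Eg (5); capacity 6 + 5 = 11.

11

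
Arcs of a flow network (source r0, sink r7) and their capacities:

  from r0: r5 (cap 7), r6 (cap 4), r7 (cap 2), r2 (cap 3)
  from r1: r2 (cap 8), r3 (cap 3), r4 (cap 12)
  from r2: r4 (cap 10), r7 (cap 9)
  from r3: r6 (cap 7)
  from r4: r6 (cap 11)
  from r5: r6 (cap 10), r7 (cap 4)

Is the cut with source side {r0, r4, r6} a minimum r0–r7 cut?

Given cut capacity: 3 + 7 + 2 = 12.
Augment r0→r7: bottleneck 2, flow now 2.
Augment r0→r2→r7: bottleneck 3, flow now 5.
Augment r0→r5→r7: bottleneck 4, flow now 9.
No augmenting path remains; maximum flow = 9.
In the residual graph, reachable from r0: {r0, r5, r6}.
Min-cut edges: r0→r2 (3), r0→r7 (2), r5→r7 (4); capacity 3 + 2 + 4 = 9.
Cut capacity 12 exceeds the max flow 9, so it is not minimum.

No — its capacity is 12, but the minimum cut has capacity 9.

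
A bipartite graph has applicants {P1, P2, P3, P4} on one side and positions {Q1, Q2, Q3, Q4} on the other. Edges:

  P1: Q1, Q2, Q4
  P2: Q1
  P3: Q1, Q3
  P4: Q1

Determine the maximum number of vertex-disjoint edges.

3

Unit-capacity flow: source→left, listed edges, right→sink; max matching = max flow.
Augmenting path P1→Q1 (+1); matched 1.
Augmenting path P3→Q3 (+1); matched 2.
Augmenting path P2→Q1→P1→Q2 (+1); matched 3.
No augmenting path remains; maximum matching = 3.
König certificate: {P1, P3, Q1} is a vertex cover of size 3 (every listed pair touches it), so no matching can be larger.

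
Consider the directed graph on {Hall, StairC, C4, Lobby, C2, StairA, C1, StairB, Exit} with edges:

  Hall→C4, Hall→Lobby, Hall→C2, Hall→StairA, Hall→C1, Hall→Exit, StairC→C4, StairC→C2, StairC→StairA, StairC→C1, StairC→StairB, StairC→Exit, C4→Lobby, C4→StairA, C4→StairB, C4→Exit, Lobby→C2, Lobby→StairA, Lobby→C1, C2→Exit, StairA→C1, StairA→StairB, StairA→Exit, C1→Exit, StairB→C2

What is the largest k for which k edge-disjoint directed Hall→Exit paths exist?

5

Assign every edge capacity 1; by Menger, the answer equals the max flow.
Path Hall→Exit (+1); total 1.
Path Hall→C4→Exit (+1); total 2.
Path Hall→C2→Exit (+1); total 3.
Path Hall→StairA→Exit (+1); total 4.
Path Hall→C1→Exit (+1); total 5.
No residual Hall→Exit path; max flow = 5.
Certifying cut of size 5: {C1→Exit, C2→Exit, Hall→C4, Hall→Exit, StairA→Exit}.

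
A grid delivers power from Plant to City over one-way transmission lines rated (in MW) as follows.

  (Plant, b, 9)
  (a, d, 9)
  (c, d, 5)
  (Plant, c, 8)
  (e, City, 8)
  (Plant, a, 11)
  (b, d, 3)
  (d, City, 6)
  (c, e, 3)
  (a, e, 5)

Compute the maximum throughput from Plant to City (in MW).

Augment Plant→a→d→City: bottleneck 6, flow now 6.
Augment Plant→a→e→City: bottleneck 5, flow now 11.
Augment Plant→c→e→City: bottleneck 3, flow now 14.
No augmenting path remains; maximum flow = 14.
In the residual graph, reachable from Plant: {Plant, a, b, c, d}.
Min-cut edges: a→e (5), c→e (3), d→City (6); capacity 5 + 3 + 6 = 14.
This cut is saturated, so no flow can exceed 14.

14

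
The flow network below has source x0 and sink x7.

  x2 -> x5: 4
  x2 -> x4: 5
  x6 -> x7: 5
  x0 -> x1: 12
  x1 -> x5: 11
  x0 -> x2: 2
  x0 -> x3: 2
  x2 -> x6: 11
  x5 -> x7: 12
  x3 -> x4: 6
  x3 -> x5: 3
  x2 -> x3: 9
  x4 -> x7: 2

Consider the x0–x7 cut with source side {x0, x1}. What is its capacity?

15

Edges leaving {x0, x1}: x0→x2 (2), x0→x3 (2), x1→x5 (11).
Cut capacity = 2 + 2 + 11 = 15.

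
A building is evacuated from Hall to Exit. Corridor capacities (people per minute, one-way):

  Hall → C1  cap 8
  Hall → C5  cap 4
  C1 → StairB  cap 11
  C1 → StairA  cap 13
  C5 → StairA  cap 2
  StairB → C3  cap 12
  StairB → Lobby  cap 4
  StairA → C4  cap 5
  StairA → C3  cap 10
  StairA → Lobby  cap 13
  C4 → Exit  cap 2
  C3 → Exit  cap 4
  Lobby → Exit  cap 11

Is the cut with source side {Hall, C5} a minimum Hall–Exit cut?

Yes — it is a minimum cut (capacity 10).

Given cut capacity: 8 + 2 = 10.
Augment Hall→C1→StairB→C3→Exit: bottleneck 4, flow now 4.
Augment Hall→C1→StairB→Lobby→Exit: bottleneck 4, flow now 8.
Augment Hall→C5→StairA→C4→Exit: bottleneck 2, flow now 10.
No augmenting path remains; maximum flow = 10.
Cut capacity 10 equals the max flow, so it is a minimum cut.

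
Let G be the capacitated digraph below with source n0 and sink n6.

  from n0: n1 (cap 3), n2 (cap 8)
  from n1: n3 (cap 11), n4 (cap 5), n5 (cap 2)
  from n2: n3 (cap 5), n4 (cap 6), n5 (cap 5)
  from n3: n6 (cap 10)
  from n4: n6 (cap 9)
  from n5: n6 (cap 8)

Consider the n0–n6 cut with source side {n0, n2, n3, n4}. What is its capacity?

27

Edges leaving {n0, n2, n3, n4}: n0→n1 (3), n2→n5 (5), n3→n6 (10), n4→n6 (9).
Cut capacity = 3 + 5 + 10 + 9 = 27.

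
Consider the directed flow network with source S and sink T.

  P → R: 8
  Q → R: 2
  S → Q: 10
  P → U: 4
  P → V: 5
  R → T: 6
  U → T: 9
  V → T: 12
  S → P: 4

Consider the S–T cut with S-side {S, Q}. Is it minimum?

Yes — it is a minimum cut (capacity 6).

Given cut capacity: 4 + 2 = 6.
Augment S→P→R→T: bottleneck 4, flow now 4.
Augment S→Q→R→T: bottleneck 2, flow now 6.
No augmenting path remains; maximum flow = 6.
Cut capacity 6 equals the max flow, so it is a minimum cut.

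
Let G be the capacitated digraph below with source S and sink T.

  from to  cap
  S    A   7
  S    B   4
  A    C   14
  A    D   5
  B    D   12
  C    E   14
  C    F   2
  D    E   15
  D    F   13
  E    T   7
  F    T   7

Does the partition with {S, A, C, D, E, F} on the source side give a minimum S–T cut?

No — its capacity is 18, but the minimum cut has capacity 11.

Given cut capacity: 4 + 7 + 7 = 18.
Augment S→A→C→E→T: bottleneck 7, flow now 7.
Augment S→B→D→F→T: bottleneck 4, flow now 11.
No augmenting path remains; maximum flow = 11.
In the residual graph, reachable from S: {S}.
Min-cut edges: S→A (7), S→B (4); capacity 7 + 4 = 11.
Cut capacity 18 exceeds the max flow 11, so it is not minimum.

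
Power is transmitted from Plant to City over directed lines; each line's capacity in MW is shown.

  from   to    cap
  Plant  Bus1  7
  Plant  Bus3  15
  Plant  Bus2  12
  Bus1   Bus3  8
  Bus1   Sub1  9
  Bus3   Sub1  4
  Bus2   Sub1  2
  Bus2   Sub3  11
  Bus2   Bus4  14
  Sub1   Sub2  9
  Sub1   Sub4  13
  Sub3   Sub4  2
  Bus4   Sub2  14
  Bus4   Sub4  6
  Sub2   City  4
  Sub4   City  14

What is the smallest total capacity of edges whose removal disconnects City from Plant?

Augment Plant→Bus1→Sub1→Sub2→City: bottleneck 4, flow now 4.
Augment Plant→Bus1→Sub1→Sub4→City: bottleneck 3, flow now 7.
Augment Plant→Bus3→Sub1→Sub4→City: bottleneck 4, flow now 11.
Augment Plant→Bus2→Sub1→Sub4→City: bottleneck 2, flow now 13.
Augment Plant→Bus2→Sub3→Sub4→City: bottleneck 2, flow now 15.
Augment Plant→Bus2→Bus4→Sub4→City: bottleneck 3, flow now 18.
No augmenting path remains; maximum flow = 18.
By max-flow min-cut, the minimum cut capacity equals the max flow.
In the residual graph, reachable from Plant: {Plant, Bus1, Bus3, Bus2, Sub1, Sub3, Bus4, Sub2, Sub4}.
Min-cut edges: Sub2→City (4), Sub4→City (14); capacity 4 + 14 = 18.

18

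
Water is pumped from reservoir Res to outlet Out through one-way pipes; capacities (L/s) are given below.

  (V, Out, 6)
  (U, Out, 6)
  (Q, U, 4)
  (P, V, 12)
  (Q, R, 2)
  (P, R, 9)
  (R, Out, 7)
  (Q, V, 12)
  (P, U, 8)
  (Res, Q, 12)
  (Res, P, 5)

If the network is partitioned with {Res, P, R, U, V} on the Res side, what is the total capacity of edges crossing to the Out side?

31

Edges leaving {Res, P, R, U, V}: Res→Q (12), R→Out (7), U→Out (6), V→Out (6).
Cut capacity = 12 + 7 + 6 + 6 = 31.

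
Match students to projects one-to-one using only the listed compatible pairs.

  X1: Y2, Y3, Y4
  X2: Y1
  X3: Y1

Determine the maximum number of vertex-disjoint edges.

2

Unit-capacity flow: source→left, listed edges, right→sink; max matching = max flow.
Augmenting path X1→Y2 (+1); matched 1.
Augmenting path X2→Y1 (+1); matched 2.
No augmenting path remains; maximum matching = 2.
König certificate: {X1, Y1} is a vertex cover of size 2 (every listed pair touches it), so no matching can be larger.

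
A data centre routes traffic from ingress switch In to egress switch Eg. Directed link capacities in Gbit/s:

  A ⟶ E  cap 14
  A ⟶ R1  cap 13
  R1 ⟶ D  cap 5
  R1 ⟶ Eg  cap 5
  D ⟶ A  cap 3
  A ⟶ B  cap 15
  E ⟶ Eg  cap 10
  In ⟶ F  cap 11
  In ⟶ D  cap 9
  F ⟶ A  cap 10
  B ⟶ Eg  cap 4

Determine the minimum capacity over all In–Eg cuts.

Augment In→D→A→R1→Eg: bottleneck 3, flow now 3.
Augment In→F→A→R1→Eg: bottleneck 2, flow now 5.
Augment In→F→A→B→Eg: bottleneck 4, flow now 9.
Augment In→F→A→E→Eg: bottleneck 4, flow now 13.
No augmenting path remains; maximum flow = 13.
By max-flow min-cut, the minimum cut capacity equals the max flow.
In the residual graph, reachable from In: {In, D, F}.
Min-cut edges: D→A (3), F→A (10); capacity 3 + 10 = 13.

13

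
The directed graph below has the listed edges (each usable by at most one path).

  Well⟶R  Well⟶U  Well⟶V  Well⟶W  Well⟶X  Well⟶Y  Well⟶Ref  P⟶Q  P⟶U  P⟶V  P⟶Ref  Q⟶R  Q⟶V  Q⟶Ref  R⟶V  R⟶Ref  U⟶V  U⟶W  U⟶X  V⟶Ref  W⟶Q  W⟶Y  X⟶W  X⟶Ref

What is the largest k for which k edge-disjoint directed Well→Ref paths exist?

Assign every edge capacity 1; by Menger, the answer equals the max flow.
Path Well→Ref (+1); total 1.
Path Well→R→Ref (+1); total 2.
Path Well→V→Ref (+1); total 3.
Path Well→X→Ref (+1); total 4.
Path Well→W→Q→Ref (+1); total 5.
No residual Well→Ref path; max flow = 5.
Certifying cut of size 5: {V→Ref, W→Q, Well→R, Well→Ref, X→Ref}.

5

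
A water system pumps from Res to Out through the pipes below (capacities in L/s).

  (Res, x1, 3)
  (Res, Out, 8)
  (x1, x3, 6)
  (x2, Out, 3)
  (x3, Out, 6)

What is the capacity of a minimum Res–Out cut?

Augment Res→Out: bottleneck 8, flow now 8.
Augment Res→x1→x3→Out: bottleneck 3, flow now 11.
No augmenting path remains; maximum flow = 11.
By max-flow min-cut, the minimum cut capacity equals the max flow.
In the residual graph, reachable from Res: {Res}.
Min-cut edges: Res→x1 (3), Res→Out (8); capacity 3 + 8 = 11.

11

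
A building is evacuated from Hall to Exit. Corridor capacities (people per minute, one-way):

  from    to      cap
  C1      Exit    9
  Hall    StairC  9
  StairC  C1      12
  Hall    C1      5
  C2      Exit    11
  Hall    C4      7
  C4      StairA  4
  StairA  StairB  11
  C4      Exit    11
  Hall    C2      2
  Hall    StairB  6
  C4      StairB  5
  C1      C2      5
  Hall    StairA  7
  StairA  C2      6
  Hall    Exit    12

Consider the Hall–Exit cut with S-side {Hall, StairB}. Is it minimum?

Given cut capacity: 9 + 7 + 5 + 7 + 2 + 12 = 42.
Augment Hall→Exit: bottleneck 12, flow now 12.
Augment Hall→C4→Exit: bottleneck 7, flow now 19.
Augment Hall→C1→Exit: bottleneck 5, flow now 24.
Augment Hall→C2→Exit: bottleneck 2, flow now 26.
Augment Hall→StairC→C1→Exit: bottleneck 4, flow now 30.
Augment Hall→StairA→C2→Exit: bottleneck 6, flow now 36.
Augment Hall→StairC→C1→C2→Exit: bottleneck 3, flow now 39.
No augmenting path remains; maximum flow = 39.
In the residual graph, reachable from Hall: {Hall, StairC, C1, StairA, StairB, C2}.
Min-cut edges: Hall→C4 (7), Hall→Exit (12), C1→Exit (9), C2→Exit (11); capacity 7 + 12 + 9 + 11 = 39.
Cut capacity 42 exceeds the max flow 39, so it is not minimum.

No — its capacity is 42, but the minimum cut has capacity 39.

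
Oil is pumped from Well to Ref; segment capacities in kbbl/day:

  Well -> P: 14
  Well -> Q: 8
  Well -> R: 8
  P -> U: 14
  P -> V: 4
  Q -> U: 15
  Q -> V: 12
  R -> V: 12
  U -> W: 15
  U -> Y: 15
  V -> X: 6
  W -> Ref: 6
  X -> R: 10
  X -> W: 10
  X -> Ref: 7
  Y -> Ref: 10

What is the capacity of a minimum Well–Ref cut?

22

Augment Well→P→U→W→Ref: bottleneck 6, flow now 6.
Augment Well→P→U→Y→Ref: bottleneck 8, flow now 14.
Augment Well→Q→U→Y→Ref: bottleneck 2, flow now 16.
Augment Well→Q→V→X→Ref: bottleneck 6, flow now 22.
No augmenting path remains; maximum flow = 22.
By max-flow min-cut, the minimum cut capacity equals the max flow.
In the residual graph, reachable from Well: {Well, P, Q, R, U, V, W, Y}.
Min-cut edges: V→X (6), W→Ref (6), Y→Ref (10); capacity 6 + 6 + 10 = 22.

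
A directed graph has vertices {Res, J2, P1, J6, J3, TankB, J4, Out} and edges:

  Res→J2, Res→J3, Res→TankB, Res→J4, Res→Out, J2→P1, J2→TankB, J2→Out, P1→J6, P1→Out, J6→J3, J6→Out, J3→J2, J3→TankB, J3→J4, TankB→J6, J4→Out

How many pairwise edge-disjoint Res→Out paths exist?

Assign every edge capacity 1; by Menger, the answer equals the max flow.
Path Res→Out (+1); total 1.
Path Res→J2→Out (+1); total 2.
Path Res→J4→Out (+1); total 3.
Path Res→TankB→J6→Out (+1); total 4.
Path Res→J3→J2→P1→Out (+1); total 5.
No residual Res→Out path; max flow = 5.
Certifying cut of size 5: {Res→J2, Res→J3, Res→J4, Res→Out, Res→TankB}.

5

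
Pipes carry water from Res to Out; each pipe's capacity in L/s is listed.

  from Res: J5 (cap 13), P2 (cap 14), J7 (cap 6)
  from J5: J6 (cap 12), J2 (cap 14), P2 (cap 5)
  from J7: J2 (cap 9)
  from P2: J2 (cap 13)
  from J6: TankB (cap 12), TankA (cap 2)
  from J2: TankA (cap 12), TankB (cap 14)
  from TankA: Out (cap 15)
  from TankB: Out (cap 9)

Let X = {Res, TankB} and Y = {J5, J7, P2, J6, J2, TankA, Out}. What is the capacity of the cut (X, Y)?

Edges leaving {Res, TankB}: Res→J5 (13), Res→J7 (6), Res→P2 (14), TankB→Out (9).
Cut capacity = 13 + 6 + 14 + 9 = 42.

42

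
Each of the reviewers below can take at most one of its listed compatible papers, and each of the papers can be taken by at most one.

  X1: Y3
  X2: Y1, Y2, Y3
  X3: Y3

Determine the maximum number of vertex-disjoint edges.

2

Unit-capacity flow: source→left, listed edges, right→sink; max matching = max flow.
Augmenting path X1→Y3 (+1); matched 1.
Augmenting path X2→Y1 (+1); matched 2.
No augmenting path remains; maximum matching = 2.
König certificate: {X2, Y3} is a vertex cover of size 2 (every listed pair touches it), so no matching can be larger.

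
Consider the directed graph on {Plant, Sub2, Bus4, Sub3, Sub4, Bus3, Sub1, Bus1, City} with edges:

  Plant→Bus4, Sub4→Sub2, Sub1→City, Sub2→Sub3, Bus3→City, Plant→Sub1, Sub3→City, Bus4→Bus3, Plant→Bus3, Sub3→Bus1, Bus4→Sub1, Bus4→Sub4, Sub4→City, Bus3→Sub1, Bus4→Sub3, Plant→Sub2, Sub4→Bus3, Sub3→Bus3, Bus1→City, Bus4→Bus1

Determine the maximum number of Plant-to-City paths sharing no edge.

4

Assign every edge capacity 1; by Menger, the answer equals the max flow.
Path Plant→Bus3→City (+1); total 1.
Path Plant→Sub1→City (+1); total 2.
Path Plant→Sub2→Sub3→City (+1); total 3.
Path Plant→Bus4→Sub4→City (+1); total 4.
No residual Plant→City path; max flow = 4.
Certifying cut of size 4: {Plant→Bus3, Plant→Bus4, Plant→Sub1, Plant→Sub2}.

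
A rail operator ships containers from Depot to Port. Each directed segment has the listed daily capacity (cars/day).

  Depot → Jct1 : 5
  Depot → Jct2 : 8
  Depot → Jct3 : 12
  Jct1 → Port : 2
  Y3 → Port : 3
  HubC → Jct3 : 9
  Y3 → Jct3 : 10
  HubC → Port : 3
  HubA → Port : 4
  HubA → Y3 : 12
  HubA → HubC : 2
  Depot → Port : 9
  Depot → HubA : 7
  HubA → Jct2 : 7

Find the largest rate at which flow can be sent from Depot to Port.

18

Augment Depot→Port: bottleneck 9, flow now 9.
Augment Depot→HubA→Port: bottleneck 4, flow now 13.
Augment Depot→Jct1→Port: bottleneck 2, flow now 15.
Augment Depot→HubA→Y3→Port: bottleneck 3, flow now 18.
No augmenting path remains; maximum flow = 18.
In the residual graph, reachable from Depot: {Depot, Jct2, Jct1, Jct3}.
Min-cut edges: Depot→HubA (7), Depot→Port (9), Jct1→Port (2); capacity 7 + 9 + 2 = 18.
This cut is saturated, so no flow can exceed 18.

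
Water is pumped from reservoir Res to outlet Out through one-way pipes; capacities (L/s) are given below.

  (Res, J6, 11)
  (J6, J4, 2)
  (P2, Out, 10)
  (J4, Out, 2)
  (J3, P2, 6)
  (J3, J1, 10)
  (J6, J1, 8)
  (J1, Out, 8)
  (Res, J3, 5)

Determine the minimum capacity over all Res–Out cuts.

Augment Res→J6→J1→Out: bottleneck 8, flow now 8.
Augment Res→J6→J4→Out: bottleneck 2, flow now 10.
Augment Res→J3→P2→Out: bottleneck 5, flow now 15.
No augmenting path remains; maximum flow = 15.
By max-flow min-cut, the minimum cut capacity equals the max flow.
In the residual graph, reachable from Res: {Res, J6}.
Min-cut edges: Res→J3 (5), J6→J1 (8), J6→J4 (2); capacity 5 + 8 + 2 = 15.

15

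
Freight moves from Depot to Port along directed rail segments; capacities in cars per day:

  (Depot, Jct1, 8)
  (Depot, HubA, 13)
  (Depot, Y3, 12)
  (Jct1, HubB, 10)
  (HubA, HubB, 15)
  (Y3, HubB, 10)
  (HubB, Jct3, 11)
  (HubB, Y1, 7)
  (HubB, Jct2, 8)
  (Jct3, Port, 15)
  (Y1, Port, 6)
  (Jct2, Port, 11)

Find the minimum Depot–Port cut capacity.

25

Augment Depot→Jct1→HubB→Jct3→Port: bottleneck 8, flow now 8.
Augment Depot→HubA→HubB→Jct3→Port: bottleneck 3, flow now 11.
Augment Depot→HubA→HubB→Y1→Port: bottleneck 6, flow now 17.
Augment Depot→HubA→HubB→Jct2→Port: bottleneck 4, flow now 21.
Augment Depot→Y3→HubB→Jct2→Port: bottleneck 4, flow now 25.
No augmenting path remains; maximum flow = 25.
By max-flow min-cut, the minimum cut capacity equals the max flow.
In the residual graph, reachable from Depot: {Depot, Jct1, HubA, Y3, HubB, Y1}.
Min-cut edges: HubB→Jct3 (11), HubB→Jct2 (8), Y1→Port (6); capacity 11 + 8 + 6 = 25.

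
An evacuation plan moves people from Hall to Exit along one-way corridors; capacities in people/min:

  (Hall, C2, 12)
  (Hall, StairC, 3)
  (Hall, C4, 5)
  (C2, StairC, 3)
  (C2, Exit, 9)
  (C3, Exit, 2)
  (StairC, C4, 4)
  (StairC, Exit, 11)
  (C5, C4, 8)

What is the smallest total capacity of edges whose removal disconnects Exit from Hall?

15

Augment Hall→C2→Exit: bottleneck 9, flow now 9.
Augment Hall→StairC→Exit: bottleneck 3, flow now 12.
Augment Hall→C2→StairC→Exit: bottleneck 3, flow now 15.
No augmenting path remains; maximum flow = 15.
By max-flow min-cut, the minimum cut capacity equals the max flow.
In the residual graph, reachable from Hall: {Hall, C4}.
Min-cut edges: Hall→C2 (12), Hall→StairC (3); capacity 12 + 3 = 15.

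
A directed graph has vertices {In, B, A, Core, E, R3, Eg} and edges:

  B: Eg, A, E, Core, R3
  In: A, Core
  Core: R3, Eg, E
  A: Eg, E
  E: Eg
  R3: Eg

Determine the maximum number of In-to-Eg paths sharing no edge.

2

Assign every edge capacity 1; by Menger, the answer equals the max flow.
Path In→A→Eg (+1); total 1.
Path In→Core→Eg (+1); total 2.
No residual In→Eg path; max flow = 2.
Certifying cut of size 2: {In→A, In→Core}.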